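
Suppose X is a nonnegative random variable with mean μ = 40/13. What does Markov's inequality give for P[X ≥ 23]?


μ = E[X] = 40/13, a = 23.
Markov: P[X ≥ 23] ≤ μ/a = (40/13)/23 = 40/299.
Numerically: ≈ 0.13378.
(Since a = 23 > μ = 3.07692, the bound 40/299 is < 1 and informative.)

P[X ≥ 23] ≤ 40/299 ≈ 0.13378.


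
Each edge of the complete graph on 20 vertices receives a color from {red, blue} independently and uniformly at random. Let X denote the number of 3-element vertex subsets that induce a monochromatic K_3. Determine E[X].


Let X = Σ_S X_S over the C(20, 3) = 1140 subsets S of size 3, where X_S = 1 if the K_3 on S is monochromatic.
For a fixed S, the K_3 on S has C(3, 2) = 3 edges. P[all 3 edges red] = (1/2)^3, and likewise for blue, so P[monochromatic] = 2·(1/2)^3 = 2^{1 − 3} = 1/4.
Summing: E[X] = C(20, 3) · 2^{1 − 3} = 1140 · 1/4 = 285.
Numerically: E[X] ≈ 285.0000.

E[X] = C(20,3)·2^(1−C(3,2)) = 285 ≈ 285.0000.


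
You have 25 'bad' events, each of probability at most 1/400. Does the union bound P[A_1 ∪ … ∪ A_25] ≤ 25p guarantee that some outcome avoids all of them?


Union bound: P[∪_{i=1}^{25} A_i] ≤ Σ_i P[A_i] ≤ 25·p = 25·(1/400) = 1/16.
Numerically: 1/16 ≈ 0.0625000.
Is 1/16 < 1? YES.
Since P[∪ A_i] ≤ 1/16 < 1, the complement has P[∩ A_i^c] ≥ 1 − 1/16 = 15/16 > 0, so some outcome avoids every A_i.

25·p = 1/16 ≈ 0.0625000; existence CERTIFIED by the union bound.


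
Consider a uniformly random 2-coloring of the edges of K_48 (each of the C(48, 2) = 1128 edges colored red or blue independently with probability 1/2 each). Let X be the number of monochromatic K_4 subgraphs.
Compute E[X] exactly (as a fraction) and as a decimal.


Let X = Σ_S X_S over the C(48, 4) = 194580 subsets S of size 4, where X_S = 1 if the K_4 on S is monochromatic.
For a fixed S, the K_4 on S has C(4, 2) = 6 edges. P[all 6 edges red] = (1/2)^6, and likewise for blue, so P[monochromatic] = 2·(1/2)^6 = 2^{1 − 6} = 1/32.
By linearity of expectation: E[X] = C(48, 4) · 2^{1 − 6} = 194580 · 1/32 = 48645/8.
Numerically: E[X] ≈ 6080.625.

E[X] = C(48,4)·2^(1−C(4,2)) = 48645/8 ≈ 6080.625.


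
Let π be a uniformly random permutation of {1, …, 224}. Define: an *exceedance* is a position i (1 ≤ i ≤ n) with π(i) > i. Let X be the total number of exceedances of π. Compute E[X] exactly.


Write X = Σ_{i=1}^{224} X_i, where X_i = 1_{π(i) > i}.
For each fixed i, π(i) is uniform over {1, …, 224} (marginal of a uniform permutation), so P[π(i) > i] = (n − i)/n. Summing: Σ_{i=1}^{224} (n − i)/n = (0 + 1 + … + 223)/224 = 224(224 − 1)/(2·224) = (224 − 1)/2.
Hence E[X] = Σ_{i=1}^{224} (224 − i)/224 = 223/2 ≈ 111.5000.

E[X] = 223/2 = 111.5000.


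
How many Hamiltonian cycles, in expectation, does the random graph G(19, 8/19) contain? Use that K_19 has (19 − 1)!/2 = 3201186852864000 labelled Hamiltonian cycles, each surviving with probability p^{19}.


K_19 has (19 − 1)!/2 = 3201186852864000 labelled Hamiltonian cycles.
For each such Hamiltonian cycle H, let X_H = 1 if all 19 edges of H are present in G. Then P[X_H = 1] = p^{19} = (8/19)^{19} = 144115188075855872/1978419655660313589123979.
By linearity: E[X] = Σ_H E[X_H] = 3201186852864000 · p^{19} = 3201186852864000 · 144115188075855872/1978419655660313589123979 = 461339645366452518590934417408000/1978419655660313589123979.
Numerically: E[X] ≈ 2.33e+08.

E[X] = 3201186852864000 · (8/19)^{19} = 461339645366452518590934417408000/1978419655660313589123979 ≈ 2.33e+08.


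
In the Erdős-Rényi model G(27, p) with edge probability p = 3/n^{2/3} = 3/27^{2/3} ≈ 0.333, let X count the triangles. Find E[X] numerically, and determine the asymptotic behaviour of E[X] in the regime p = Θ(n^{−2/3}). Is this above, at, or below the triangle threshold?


Number of potential triangles: C(27, 3) = 2925.
Each occurs with probability p³ ≈ (0.333)³ ≈ 3.70370e-02.
By linearity: E[X] = C(27, 3)·p³ ≈ 2925 · 3.70370e-02 ≈ 108.333.
Since α = 2/3 < 1, p = c/n^{2/3} ≫ 1/n is above the triangle threshold p ~ 1/n. Asymptotically E[X] ~ (c³/6)·n^{3(1−α)} = (3³/6)·n^{1} → ∞; triangles are abundant w.h.p.

E[X] ≈ 108.333; in regime p = Θ(1/n^{2/3}) E[X] diverges (above the triangle threshold p ~ 1/n).


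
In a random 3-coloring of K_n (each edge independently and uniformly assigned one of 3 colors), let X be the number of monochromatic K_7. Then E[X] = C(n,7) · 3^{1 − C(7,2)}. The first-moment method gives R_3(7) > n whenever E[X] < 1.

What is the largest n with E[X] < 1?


We need C(n, 7) · 3^{1 − 21} < 1, i.e. C(n, 7) < 3^{21 − 1} = 3486784401.
Check values of n near the boundary:
  n = 75: C(75, 7) = 1984829850; 1984829850 < 3486784401? YES
  n = 76: C(76, 7) = 2186189400; 2186189400 < 3486784401? YES
  n = 77: C(77, 7) = 2404808340; 2404808340 < 3486784401? YES
  n = 78: C(78, 7) = 2641902120; 2641902120 < 3486784401? YES
  n = 79: C(79, 7) = 2898753715; 2898753715 < 3486784401? YES
  n = 80: C(80, 7) = 3176716400; 3176716400 < 3486784401? YES
  n = 81: C(81, 7) = 3477216600; 3477216600 < 3486784401? YES
  n = 82: C(82, 7) = 3801756816; 3801756816 < 3486784401? NO
  n = 83: C(83, 7) = 4151918628; 4151918628 < 3486784401? NO
The largest n with C(n, 7) < 3486784401 is n = 81 (where E[X] = 42928600/43046721 ≈ 0.99726). Hence R_3(7) > 81, i.e. R_3(7) ≥ 82.

Largest n = 81; hence R_3(7) > 81.


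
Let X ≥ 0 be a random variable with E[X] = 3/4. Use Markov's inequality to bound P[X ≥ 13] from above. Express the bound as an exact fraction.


μ = E[X] = 3/4, a = 13.
Markov: P[X ≥ 13] ≤ μ/a = (3/4)/13 = 3/52.
Numerically: ≈ 0.0577.
(Since a = 13 > μ = 0.7500, the bound 3/52 is < 1 and informative.)

P[X ≥ 13] ≤ 3/52 ≈ 0.0577.


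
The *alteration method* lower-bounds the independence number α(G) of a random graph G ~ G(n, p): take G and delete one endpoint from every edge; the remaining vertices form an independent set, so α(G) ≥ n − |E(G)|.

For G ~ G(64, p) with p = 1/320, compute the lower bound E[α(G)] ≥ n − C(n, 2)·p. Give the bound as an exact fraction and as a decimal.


E[|E(G)|] = C(64, 2)·p = 2016 · (1/320) = 63/10.
E[α(G)] ≥ n − E[|E(G)|] = 64 − 63/10 = 577/10.
Numerically: ≈ 57.7000.
(This is only a lower bound; the true E[α(G)] may be larger.)

E[α(G)] ≥ 577/10 ≈ 57.7000.


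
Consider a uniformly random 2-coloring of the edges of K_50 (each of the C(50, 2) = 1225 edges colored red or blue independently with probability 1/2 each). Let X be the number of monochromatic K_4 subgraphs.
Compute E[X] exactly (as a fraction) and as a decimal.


Let X = Σ_S X_S over the C(50, 4) = 230300 subsets S of size 4, where X_S = 1 if the K_4 on S is monochromatic.
For a fixed S, the K_4 on S has C(4, 2) = 6 edges. P[all 6 edges red] = (1/2)^6, and likewise for blue, so P[monochromatic] = 2·(1/2)^6 = 2^{1 − 6} = 1/32.
By linearity of expectation: E[X] = C(50, 4) · 2^{1 − 6} = 230300 · 1/32 = 57575/8.
Numerically: E[X] ≈ 7196.8750.

E[X] = C(50,4)·2^(1−C(4,2)) = 57575/8 ≈ 7196.8750.


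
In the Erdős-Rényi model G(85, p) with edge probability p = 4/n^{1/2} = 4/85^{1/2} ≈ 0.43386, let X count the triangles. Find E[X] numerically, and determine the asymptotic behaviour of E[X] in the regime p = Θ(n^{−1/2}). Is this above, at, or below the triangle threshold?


Number of potential triangles: C(85, 3) = 98770.
Each occurs with probability p³ ≈ (0.43386)³ ≈ 8.1667937e-02.
By linearity: E[X] = C(85, 3)·p³ ≈ 98770 · 8.1667937e-02 ≈ 8066.34214.
Since α = 1/2 < 1, p = c/n^{1/2} ≫ 1/n is above the triangle threshold p ~ 1/n. Asymptotically E[X] ~ (c³/6)·n^{3(1−α)} = (4³/6)·n^{1.5} → ∞; triangles are abundant w.h.p.

E[X] ≈ 8066.34214; in regime p = Θ(1/n^{1/2}) E[X] diverges (above the triangle threshold p ~ 1/n).


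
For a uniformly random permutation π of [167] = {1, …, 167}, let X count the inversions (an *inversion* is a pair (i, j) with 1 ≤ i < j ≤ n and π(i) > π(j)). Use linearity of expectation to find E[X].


Write X = Σ X_I over the C(167, 2) = 13861 pairs i < j, with X_I the indicator of one inversion.
There are 13861 indicators.
For each fixed pair i < j, the values π(i) and π(j) are two distinct elements of {1, …, 167} in uniformly random order; by symmetry P[π(i) > π(j)] = 1/2.
By linearity: E[X] = 13861 · (1/2) = C(167, 2) · (1/2) = 13861/2 = 13861/2 ≈ 6930.5000.

E[X] = 13861/2 = 6930.5000.


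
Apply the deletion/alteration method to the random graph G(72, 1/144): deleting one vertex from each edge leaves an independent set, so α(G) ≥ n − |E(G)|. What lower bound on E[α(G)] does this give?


E[|E(G)|] = C(72, 2)·p = 2556 · (1/144) = 71/4.
E[α(G)] ≥ n − E[|E(G)|] = 72 − 71/4 = 217/4.
Numerically: ≈ 54.250000.
(This is only a lower bound; the true E[α(G)] may be larger.)

E[α(G)] ≥ 217/4 ≈ 54.250000.


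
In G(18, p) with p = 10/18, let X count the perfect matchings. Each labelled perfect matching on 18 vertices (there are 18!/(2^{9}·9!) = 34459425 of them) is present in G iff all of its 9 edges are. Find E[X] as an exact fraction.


K_18 has 18!/(2^{9}·9!) = 34459425 labelled perfect matchings.
For each such perfect matching H, let X_H = 1 if all 9 edges of H are present in G. Then P[X_H = 1] = p^{9} = (5/9)^{9} = 1953125/387420489.
Summing the indicators: E[X] = Σ_H E[X_H] = 34459425 · p^{9} = 34459425 · 1953125/387420489 = 830908203125/4782969.
Numerically: E[X] ≈ 1.7372e+05.

E[X] = 34459425 · (5/9)^{9} = 830908203125/4782969 ≈ 1.7372e+05.


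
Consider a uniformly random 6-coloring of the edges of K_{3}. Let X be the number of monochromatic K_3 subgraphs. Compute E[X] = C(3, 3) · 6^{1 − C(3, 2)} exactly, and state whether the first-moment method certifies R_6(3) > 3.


E[X] = C(3, 3) · 6^{1 − 3} = 1 · 6^{−2} = 1/36.
As a reduced fraction: E[X] = 1/36 ≈ 0.0278.
Is E[X] < 1? YES.
Since E[X] < 1, there exists a 6-coloring of K_{3} with no monochromatic K_3; hence R_6(3) > 3.

E[X] = 1/36 ≈ 0.0278; E[X] < 1, so R_6(3) > 3.


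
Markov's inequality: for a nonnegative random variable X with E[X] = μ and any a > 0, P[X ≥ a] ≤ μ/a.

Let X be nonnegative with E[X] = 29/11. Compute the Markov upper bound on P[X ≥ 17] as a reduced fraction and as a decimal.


μ = E[X] = 29/11, a = 17.
Markov: P[X ≥ 17] ≤ μ/a = (29/11)/17 = 29/187.
Numerically: ≈ 0.155080.
(Since a = 17 > μ = 2.636364, the bound 29/187 is < 1 and informative.)

P[X ≥ 17] ≤ 29/187 ≈ 0.155080.


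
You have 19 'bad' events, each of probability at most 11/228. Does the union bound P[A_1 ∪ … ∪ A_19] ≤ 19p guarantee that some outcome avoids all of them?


Union bound: P[∪_{i=1}^{19} A_i] ≤ Σ_i P[A_i] ≤ 19·p = 19·(11/228) = 11/12.
Numerically: 11/12 ≈ 0.91667.
Is 11/12 < 1? YES.
Since P[∪ A_i] ≤ 11/12 < 1, the complement has P[∩ A_i^c] ≥ 1 − 11/12 = 1/12 > 0, so some outcome avoids every A_i.

19·p = 11/12 ≈ 0.91667; existence CERTIFIED by the union bound.


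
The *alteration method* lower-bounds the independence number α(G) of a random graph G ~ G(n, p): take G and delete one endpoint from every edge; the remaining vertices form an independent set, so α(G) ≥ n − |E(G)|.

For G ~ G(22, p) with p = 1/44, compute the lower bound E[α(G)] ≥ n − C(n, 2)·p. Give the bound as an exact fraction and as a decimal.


E[|E(G)|] = C(22, 2)·p = 231 · (1/44) = 21/4.
E[α(G)] ≥ n − E[|E(G)|] = 22 − 21/4 = 67/4.
Numerically: ≈ 16.750.
(This is only a lower bound; the true E[α(G)] may be larger.)

E[α(G)] ≥ 67/4 ≈ 16.750.


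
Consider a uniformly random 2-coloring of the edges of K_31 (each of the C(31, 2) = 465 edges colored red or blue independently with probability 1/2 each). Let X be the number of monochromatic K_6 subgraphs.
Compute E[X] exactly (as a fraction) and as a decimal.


Let X = Σ_S X_S over the C(31, 6) = 736281 subsets S of size 6, where X_S = 1 if the K_6 on S is monochromatic.
For a fixed S, the K_6 on S has C(6, 2) = 15 edges. P[all 15 edges red] = (1/2)^15, and likewise for blue, so P[monochromatic] = 2·(1/2)^15 = 2^{1 − 15} = 1/16384.
By linearity of expectation: E[X] = C(31, 6) · 2^{1 − 15} = 736281 · 1/16384 = 736281/16384.
Numerically: E[X] ≈ 44.939026.

E[X] = C(31,6)·2^(1−C(6,2)) = 736281/16384 ≈ 44.939026.


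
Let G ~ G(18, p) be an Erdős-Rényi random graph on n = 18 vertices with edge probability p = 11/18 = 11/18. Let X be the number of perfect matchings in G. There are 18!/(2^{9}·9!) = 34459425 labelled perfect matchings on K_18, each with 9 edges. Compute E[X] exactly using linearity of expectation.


K_18 has 18!/(2^{9}·9!) = 34459425 labelled perfect matchings.
For each such perfect matching H, let X_H = 1 if all 9 edges of H are present in G. Then P[X_H = 1] = p^{9} = (11/18)^{9} = 2357947691/198359290368.
Summing the indicators: E[X] = Σ_H E[X_H] = 34459425 · p^{9} = 34459425 · 2357947691/198359290368 = 1003129896443675/2448880128.
Numerically: E[X] ≈ 4.1e+05.

E[X] = 34459425 · (11/18)^{9} = 1003129896443675/2448880128 ≈ 4.1e+05.


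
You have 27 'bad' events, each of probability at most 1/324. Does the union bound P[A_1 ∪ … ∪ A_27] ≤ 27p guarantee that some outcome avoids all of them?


Union bound: P[∪_{i=1}^{27} A_i] ≤ Σ_i P[A_i] ≤ 27·p = 27·(1/324) = 1/12.
Numerically: 1/12 ≈ 0.08333.
Is 1/12 < 1? YES.
Since P[∪ A_i] ≤ 1/12 < 1, the complement has P[∩ A_i^c] ≥ 1 − 1/12 = 11/12 > 0, so some outcome avoids every A_i.

27·p = 1/12 ≈ 0.08333; existence CERTIFIED by the union bound.


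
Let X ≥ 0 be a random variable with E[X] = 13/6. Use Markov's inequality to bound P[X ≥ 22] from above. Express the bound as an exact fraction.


μ = E[X] = 13/6, a = 22.
Markov: P[X ≥ 22] ≤ μ/a = (13/6)/22 = 13/132.
Numerically: ≈ 0.098485.
(Since a = 22 > μ = 2.166667, the bound 13/132 is < 1 and informative.)

P[X ≥ 22] ≤ 13/132 ≈ 0.098485.


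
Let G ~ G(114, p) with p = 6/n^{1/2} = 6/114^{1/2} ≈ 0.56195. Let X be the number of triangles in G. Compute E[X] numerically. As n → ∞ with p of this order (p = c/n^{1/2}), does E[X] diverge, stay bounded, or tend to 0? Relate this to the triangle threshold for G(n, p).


Number of potential triangles: C(114, 3) = 240464.
Each occurs with probability p³ ≈ (0.56195)³ ≈ 1.7745836e-01.
By linearity: E[X] = C(114, 3)·p³ ≈ 240464 · 1.7745836e-01 ≈ 42672.34811.
Since α = 1/2 < 1, p = c/n^{1/2} ≫ 1/n is above the triangle threshold p ~ 1/n. Asymptotically E[X] ~ (c³/6)·n^{3(1−α)} = (6³/6)·n^{1.5} → ∞; triangles are abundant w.h.p.

E[X] ≈ 42672.34811; in regime p = Θ(1/n^{1/2}) E[X] diverges (above the triangle threshold p ~ 1/n).


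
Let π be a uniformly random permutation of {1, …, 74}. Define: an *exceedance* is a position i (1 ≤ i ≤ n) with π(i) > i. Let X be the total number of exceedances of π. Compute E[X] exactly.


Write X = Σ_{i=1}^{74} X_i, where X_i = 1_{π(i) > i}.
For each fixed i, π(i) is uniform over {1, …, 74} (marginal of a uniform permutation), so P[π(i) > i] = (n − i)/n. Summing: Σ_{i=1}^{74} (n − i)/n = (0 + 1 + … + 73)/74 = 74(74 − 1)/(2·74) = (74 − 1)/2.
Hence E[X] = Σ_{i=1}^{74} (74 − i)/74 = 73/2 ≈ 36.50000.

E[X] = 73/2 = 36.50000.


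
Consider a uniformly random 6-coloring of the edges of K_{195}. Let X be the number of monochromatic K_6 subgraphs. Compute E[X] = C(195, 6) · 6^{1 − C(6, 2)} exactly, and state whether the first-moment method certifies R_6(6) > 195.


E[X] = C(195, 6) · 6^{1 − 15} = 70656049360 · 6^{−14} = 70656049360/78364164096.
As a reduced fraction: E[X] = 4416003085/4897760256 ≈ 0.9016372.
Is E[X] < 1? YES.
Since E[X] < 1, there exists a 6-coloring of K_{195} with no monochromatic K_6; hence R_6(6) > 195.

E[X] = 4416003085/4897760256 ≈ 0.9016372; E[X] < 1, so R_6(6) > 195.


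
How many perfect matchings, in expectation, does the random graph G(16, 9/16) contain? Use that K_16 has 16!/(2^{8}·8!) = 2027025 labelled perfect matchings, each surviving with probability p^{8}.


K_16 has 16!/(2^{8}·8!) = 2027025 labelled perfect matchings.
For each such perfect matching H, let X_H = 1 if all 8 edges of H are present in G. Then P[X_H = 1] = p^{8} = (9/16)^{8} = 43046721/4294967296.
By linearity: E[X] = Σ_H E[X_H] = 2027025 · p^{8} = 2027025 · 43046721/4294967296 = 87256779635025/4294967296.
Numerically: E[X] ≈ 2.03e+04.

E[X] = 2027025 · (9/16)^{8} = 87256779635025/4294967296 ≈ 2.03e+04.


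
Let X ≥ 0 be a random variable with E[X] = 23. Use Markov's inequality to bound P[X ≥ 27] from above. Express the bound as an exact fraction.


μ = E[X] = 23, a = 27.
Markov: P[X ≥ 27] ≤ μ/a = (23)/27 = 23/27.
Numerically: ≈ 0.852.
(Since a = 27 > μ = 23.000, the bound 23/27 is < 1 and informative.)

P[X ≥ 27] ≤ 23/27 ≈ 0.852.


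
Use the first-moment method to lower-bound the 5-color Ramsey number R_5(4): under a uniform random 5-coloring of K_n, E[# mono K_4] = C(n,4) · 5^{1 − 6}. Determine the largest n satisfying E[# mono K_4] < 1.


We need C(n, 4) · 5^{1 − 6} < 1, i.e. C(n, 4) < 5^{6 − 1} = 3125.
Check values of n near the boundary:
  n = 14: C(14, 4) = 1001; 1001 < 3125? YES
  n = 15: C(15, 4) = 1365; 1365 < 3125? YES
  n = 16: C(16, 4) = 1820; 1820 < 3125? YES
  n = 17: C(17, 4) = 2380; 2380 < 3125? YES
  n = 18: C(18, 4) = 3060; 3060 < 3125? YES
  n = 19: C(19, 4) = 3876; 3876 < 3125? NO
  n = 20: C(20, 4) = 4845; 4845 < 3125? NO
  n = 21: C(21, 4) = 5985; 5985 < 3125? NO
The largest n with C(n, 4) < 3125 is n = 18 (where E[X] = 612/625 ≈ 0.979200). Hence R_5(4) > 18, i.e. R_5(4) ≥ 19.

Largest n = 18; hence R_5(4) > 18.


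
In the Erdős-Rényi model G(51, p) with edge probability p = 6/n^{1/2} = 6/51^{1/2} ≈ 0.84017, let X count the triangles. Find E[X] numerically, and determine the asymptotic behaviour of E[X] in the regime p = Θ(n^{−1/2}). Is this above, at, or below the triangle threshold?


Number of potential triangles: C(51, 3) = 20825.
Each occurs with probability p³ ≈ (0.84017)³ ≈ 5.9305980e-01.
By linearity: E[X] = C(51, 3)·p³ ≈ 20825 · 5.9305980e-01 ≈ 12350.47034.
Since α = 1/2 < 1, p = c/n^{1/2} ≫ 1/n is above the triangle threshold p ~ 1/n. Asymptotically E[X] ~ (c³/6)·n^{3(1−α)} = (6³/6)·n^{1.5} → ∞; triangles are abundant w.h.p.

E[X] ≈ 12350.47034; in regime p = Θ(1/n^{1/2}) E[X] diverges (above the triangle threshold p ~ 1/n).


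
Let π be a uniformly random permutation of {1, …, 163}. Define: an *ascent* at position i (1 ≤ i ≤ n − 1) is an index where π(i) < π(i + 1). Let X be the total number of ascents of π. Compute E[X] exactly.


Write X = Σ X_I over i = 1, …, 162, with X_I the indicator of one ascent.
There are 162 indicators.
For each fixed i, the pair (π(i), π(i+1)) is a uniformly random ordered pair of distinct values from {1, …, 163}; by symmetry P[π(i) < π(i+1)] = 1/2.
By linearity: E[X] = 162 · (1/2) = (163 − 1) · (1/2) = 81 ≈ 81.000.

E[X] = 81 = 81.000.


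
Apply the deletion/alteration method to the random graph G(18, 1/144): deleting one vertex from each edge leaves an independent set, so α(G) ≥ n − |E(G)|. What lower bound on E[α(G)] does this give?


E[|E(G)|] = C(18, 2)·p = 153 · (1/144) = 17/16.
E[α(G)] ≥ n − E[|E(G)|] = 18 − 17/16 = 271/16.
Numerically: ≈ 16.938.
(This is only a lower bound; the true E[α(G)] may be larger.)

E[α(G)] ≥ 271/16 ≈ 16.938.


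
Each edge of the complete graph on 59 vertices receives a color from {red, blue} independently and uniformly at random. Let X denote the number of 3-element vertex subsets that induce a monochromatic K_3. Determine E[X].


Let X = Σ_S X_S over the C(59, 3) = 32509 subsets S of size 3, where X_S = 1 if the K_3 on S is monochromatic.
For a fixed S, the K_3 on S has C(3, 2) = 3 edges. P[all 3 edges red] = (1/2)^3, and likewise for blue, so P[monochromatic] = 2·(1/2)^3 = 2^{1 − 3} = 1/4.
By linearity: E[X] = C(59, 3) · 2^{1 − 3} = 32509 · 1/4 = 32509/4.
Numerically: E[X] ≈ 8127.250.

E[X] = C(59,3)·2^(1−C(3,2)) = 32509/4 ≈ 8127.250.


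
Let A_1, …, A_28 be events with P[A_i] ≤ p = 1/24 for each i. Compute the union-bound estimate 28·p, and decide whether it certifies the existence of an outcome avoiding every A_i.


Union bound: P[∪_{i=1}^{28} A_i] ≤ Σ_i P[A_i] ≤ 28·p = 28·(1/24) = 7/6.
Numerically: 7/6 ≈ 1.16667.
Is 7/6 < 1? NO.
Since the bound 7/6 is ≥ 1, the union bound is uninformative here; it does NOT by itself certify existence.

28·p = 7/6 ≈ 1.16667; existence NOT certified by the union bound.


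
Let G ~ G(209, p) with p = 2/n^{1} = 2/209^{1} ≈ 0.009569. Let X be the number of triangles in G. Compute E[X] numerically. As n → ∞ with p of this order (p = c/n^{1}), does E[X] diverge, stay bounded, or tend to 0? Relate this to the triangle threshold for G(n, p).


Number of potential triangles: C(209, 3) = 1499784.
Each occurs with probability p³ ≈ (0.009569)³ ≈ 8.762966e-07.
By linearity: E[X] = C(209, 3)·p³ ≈ 1499784 · 8.762966e-07 ≈ 1.3143.
Here α = 1, so p = 2/n is exactly at the triangle threshold p ~ 1/n. Asymptotically E[X] → c³/6 = 2³/6 = 4/3 ≈ 1.3333, a bounded constant. In this regime the triangle count is asymptotically Poisson(c³/6).

E[X] ≈ 1.3143; in regime p = Θ(1/n^{1}) E[X] stays bounded (at the triangle threshold p ~ 1/n).


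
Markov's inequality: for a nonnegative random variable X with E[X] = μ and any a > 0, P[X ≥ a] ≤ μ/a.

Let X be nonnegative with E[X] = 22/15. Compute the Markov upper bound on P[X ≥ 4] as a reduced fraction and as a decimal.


μ = E[X] = 22/15, a = 4.
Markov: P[X ≥ 4] ≤ μ/a = (22/15)/4 = 11/30.
Numerically: ≈ 0.36667.
(Since a = 4 > μ = 1.46667, the bound 11/30 is < 1 and informative.)

P[X ≥ 4] ≤ 11/30 ≈ 0.36667.


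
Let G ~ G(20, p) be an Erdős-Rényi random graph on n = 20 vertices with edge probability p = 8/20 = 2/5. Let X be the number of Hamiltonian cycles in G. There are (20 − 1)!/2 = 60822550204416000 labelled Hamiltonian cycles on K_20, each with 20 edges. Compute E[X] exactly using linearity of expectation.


K_20 has (20 − 1)!/2 = 60822550204416000 labelled Hamiltonian cycles.
For each such Hamiltonian cycle H, let X_H = 1 if all 20 edges of H are present in G. Then P[X_H = 1] = p^{20} = (2/5)^{20} = 1048576/95367431640625.
By linearity: E[X] = Σ_H E[X_H] = 60822550204416000 · p^{20} = 60822550204416000 · 1048576/95367431640625 = 510216531225165692928/762939453125.
Numerically: E[X] ≈ 6.68751e+08.

E[X] = 60822550204416000 · (2/5)^{20} = 510216531225165692928/762939453125 ≈ 6.68751e+08.


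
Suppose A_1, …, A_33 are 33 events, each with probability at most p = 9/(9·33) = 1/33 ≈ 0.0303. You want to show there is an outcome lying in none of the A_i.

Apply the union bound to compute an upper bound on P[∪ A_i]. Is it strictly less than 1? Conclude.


Union bound: P[∪_{i=1}^{33} A_i] ≤ Σ_i P[A_i] ≤ 33·p = 33·(1/33) = 1.
Numerically: 1 ≈ 1.0000.
Is 1 < 1? NO.
Since the bound 1 is ≥ 1, the union bound is uninformative here; it does NOT by itself certify existence.

33·p = 1 ≈ 1.0000; existence NOT certified by the union bound.


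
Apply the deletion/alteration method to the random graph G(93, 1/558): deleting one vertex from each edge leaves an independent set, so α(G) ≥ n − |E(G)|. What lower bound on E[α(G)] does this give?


E[|E(G)|] = C(93, 2)·p = 4278 · (1/558) = 23/3.
E[α(G)] ≥ n − E[|E(G)|] = 93 − 23/3 = 256/3.
Numerically: ≈ 85.33333.
(This is only a lower bound; the true E[α(G)] may be larger.)

E[α(G)] ≥ 256/3 ≈ 85.33333.


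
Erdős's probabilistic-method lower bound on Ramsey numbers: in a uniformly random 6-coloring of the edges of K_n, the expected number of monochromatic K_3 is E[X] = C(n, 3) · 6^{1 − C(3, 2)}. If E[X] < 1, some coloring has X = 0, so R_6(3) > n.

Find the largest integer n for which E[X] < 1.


We need C(n, 3) · 6^{1 − 3} < 1, i.e. C(n, 3) < 6^{3 − 1} = 36.
Check values of n near the boundary:
  n = 3: C(3, 3) = 1; 1 < 36? YES
  n = 4: C(4, 3) = 4; 4 < 36? YES
  n = 5: C(5, 3) = 10; 10 < 36? YES
  n = 6: C(6, 3) = 20; 20 < 36? YES
  n = 7: C(7, 3) = 35; 35 < 36? YES
  n = 8: C(8, 3) = 56; 56 < 36? NO
The largest n with C(n, 3) < 36 is n = 7 (where E[X] = 35/36 ≈ 0.97222). Hence R_6(3) > 7, i.e. R_6(3) ≥ 8.

Largest n = 7; hence R_6(3) > 7.


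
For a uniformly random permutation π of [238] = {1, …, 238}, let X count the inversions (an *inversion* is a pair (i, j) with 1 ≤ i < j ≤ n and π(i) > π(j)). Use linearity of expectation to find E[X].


Write X = Σ X_I over the C(238, 2) = 28203 pairs i < j, with X_I the indicator of one inversion.
There are 28203 indicators.
For each fixed pair i < j, the values π(i) and π(j) are two distinct elements of {1, …, 238} in uniformly random order; by symmetry P[π(i) > π(j)] = 1/2.
By linearity: E[X] = 28203 · (1/2) = C(238, 2) · (1/2) = 28203/2 = 28203/2 ≈ 14101.50000.

E[X] = 28203/2 = 14101.50000.


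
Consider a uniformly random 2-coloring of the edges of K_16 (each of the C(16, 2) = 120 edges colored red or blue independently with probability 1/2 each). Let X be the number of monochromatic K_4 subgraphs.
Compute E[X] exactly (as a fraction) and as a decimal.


Let X = Σ_S X_S over the C(16, 4) = 1820 subsets S of size 4, where X_S = 1 if the K_4 on S is monochromatic.
For a fixed S, the K_4 on S has C(4, 2) = 6 edges. P[all 6 edges red] = (1/2)^6, and likewise for blue, so P[monochromatic] = 2·(1/2)^6 = 2^{1 − 6} = 1/32.
Summing: E[X] = C(16, 4) · 2^{1 − 6} = 1820 · 1/32 = 455/8.
Numerically: E[X] ≈ 56.875.

E[X] = C(16,4)·2^(1−C(4,2)) = 455/8 ≈ 56.875.


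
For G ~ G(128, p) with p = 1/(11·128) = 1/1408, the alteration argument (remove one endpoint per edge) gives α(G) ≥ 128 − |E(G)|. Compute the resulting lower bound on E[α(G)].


E[|E(G)|] = C(128, 2)·p = 8128 · (1/1408) = 127/22.
E[α(G)] ≥ n − E[|E(G)|] = 128 − 127/22 = 2689/22.
Numerically: ≈ 122.2273.
(This is only a lower bound; the true E[α(G)] may be larger.)

E[α(G)] ≥ 2689/22 ≈ 122.2273.


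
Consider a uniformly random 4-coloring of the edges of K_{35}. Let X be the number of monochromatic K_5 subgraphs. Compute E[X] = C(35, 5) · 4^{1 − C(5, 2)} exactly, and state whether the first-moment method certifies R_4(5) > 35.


E[X] = C(35, 5) · 4^{1 − 10} = 324632 · 4^{−9} = 324632/262144.
As a reduced fraction: E[X] = 40579/32768 ≈ 1.238373.
Is E[X] < 1? NO.
Since E[X] ≥ 1, the first-moment bound is inconclusive at n = 35; it does NOT by itself certify R_4(5) > 35.

E[X] = 40579/32768 ≈ 1.238373; E[X] ≥ 1; first-moment method inconclusive here.


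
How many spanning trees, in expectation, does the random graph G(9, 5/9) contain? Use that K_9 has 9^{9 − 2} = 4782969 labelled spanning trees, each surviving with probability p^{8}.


K_9 has 9^{9 − 2} = 4782969 labelled spanning trees.
For each such spanning tree H, let X_H = 1 if all 8 edges of H are present in G. Then P[X_H = 1] = p^{8} = (5/9)^{8} = 390625/43046721.
Summing the indicators: E[X] = Σ_H E[X_H] = 4782969 · p^{8} = 4782969 · 390625/43046721 = 390625/9.
Numerically: E[X] ≈ 4.34e+04.

E[X] = 4782969 · (5/9)^{8} = 390625/9 ≈ 4.34e+04.


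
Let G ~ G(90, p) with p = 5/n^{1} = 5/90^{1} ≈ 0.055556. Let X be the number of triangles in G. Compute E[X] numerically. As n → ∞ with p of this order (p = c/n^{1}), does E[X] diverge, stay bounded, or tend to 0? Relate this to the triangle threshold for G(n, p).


Number of potential triangles: C(90, 3) = 117480.
Each occurs with probability p³ ≈ (0.055556)³ ≈ 1.7146776e-04.
By linearity: E[X] = C(90, 3)·p³ ≈ 117480 · 1.7146776e-04 ≈ 20.14403.
Here α = 1, so p = 5/n is exactly at the triangle threshold p ~ 1/n. Asymptotically E[X] → c³/6 = 5³/6 = 125/6 ≈ 20.83333, a bounded constant. In this regime the triangle count is asymptotically Poisson(c³/6).

E[X] ≈ 20.14403; in regime p = Θ(1/n^{1}) E[X] stays bounded (at the triangle threshold p ~ 1/n).


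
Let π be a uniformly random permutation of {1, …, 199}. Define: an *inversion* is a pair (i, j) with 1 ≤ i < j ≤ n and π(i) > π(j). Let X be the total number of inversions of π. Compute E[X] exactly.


Write X = Σ X_I over the C(199, 2) = 19701 pairs i < j, with X_I the indicator of one inversion.
There are 19701 indicators.
For each fixed pair i < j, the values π(i) and π(j) are two distinct elements of {1, …, 199} in uniformly random order; by symmetry P[π(i) > π(j)] = 1/2.
By linearity: E[X] = 19701 · (1/2) = C(199, 2) · (1/2) = 19701/2 = 19701/2 ≈ 9850.5000.

E[X] = 19701/2 = 9850.5000.


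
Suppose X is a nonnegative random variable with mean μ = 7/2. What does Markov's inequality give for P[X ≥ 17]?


μ = E[X] = 7/2, a = 17.
Markov: P[X ≥ 17] ≤ μ/a = (7/2)/17 = 7/34.
Numerically: ≈ 0.20588.
(Since a = 17 > μ = 3.50000, the bound 7/34 is < 1 and informative.)

P[X ≥ 17] ≤ 7/34 ≈ 0.20588.


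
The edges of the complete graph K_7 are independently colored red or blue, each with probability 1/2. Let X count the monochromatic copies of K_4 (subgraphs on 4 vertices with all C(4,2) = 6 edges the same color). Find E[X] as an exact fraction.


Let X = Σ_S X_S over the C(7, 4) = 35 subsets S of size 4, where X_S = 1 if the K_4 on S is monochromatic.
For a fixed S, the K_4 on S has C(4, 2) = 6 edges. P[all 6 edges red] = (1/2)^6, and likewise for blue, so P[monochromatic] = 2·(1/2)^6 = 2^{1 − 6} = 1/32.
By linearity of expectation: E[X] = C(7, 4) · 2^{1 − 6} = 35 · 1/32 = 35/32.
Numerically: E[X] ≈ 1.0938.

E[X] = C(7,4)·2^(1−C(4,2)) = 35/32 ≈ 1.0938.


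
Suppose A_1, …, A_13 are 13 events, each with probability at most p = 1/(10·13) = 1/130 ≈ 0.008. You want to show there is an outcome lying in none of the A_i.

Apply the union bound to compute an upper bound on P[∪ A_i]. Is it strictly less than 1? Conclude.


Union bound: P[∪_{i=1}^{13} A_i] ≤ Σ_i P[A_i] ≤ 13·p = 13·(1/130) = 1/10.
Numerically: 1/10 ≈ 0.100.
Is 1/10 < 1? YES.
Since P[∪ A_i] ≤ 1/10 < 1, the complement has P[∩ A_i^c] ≥ 1 − 1/10 = 9/10 > 0, so some outcome avoids every A_i.

13·p = 1/10 ≈ 0.100; existence CERTIFIED by the union bound.


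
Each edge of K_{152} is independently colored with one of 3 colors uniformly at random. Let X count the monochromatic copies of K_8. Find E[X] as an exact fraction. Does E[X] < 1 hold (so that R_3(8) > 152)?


E[X] = C(152, 8) · 3^{1 − 28} = 5859727868575 · 3^{−27} = 5859727868575/7625597484987.
As a reduced fraction: E[X] = 5859727868575/7625597484987 ≈ 0.768429.
Is E[X] < 1? YES.
Since E[X] < 1, there exists a 3-coloring of K_{152} with no monochromatic K_8; hence R_3(8) > 152.

E[X] = 5859727868575/7625597484987 ≈ 0.768429; E[X] < 1, so R_3(8) > 152.


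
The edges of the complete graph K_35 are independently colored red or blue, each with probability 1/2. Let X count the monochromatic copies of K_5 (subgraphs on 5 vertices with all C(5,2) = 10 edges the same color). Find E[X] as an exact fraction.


Let X = Σ_S X_S over the C(35, 5) = 324632 subsets S of size 5, where X_S = 1 if the K_5 on S is monochromatic.
For a fixed S, the K_5 on S has C(5, 2) = 10 edges. P[all 10 edges red] = (1/2)^10, and likewise for blue, so P[monochromatic] = 2·(1/2)^10 = 2^{1 − 10} = 1/512.
By linearity: E[X] = C(35, 5) · 2^{1 − 10} = 324632 · 1/512 = 40579/64.
Numerically: E[X] ≈ 634.0469.

E[X] = C(35,5)·2^(1−C(5,2)) = 40579/64 ≈ 634.0469.


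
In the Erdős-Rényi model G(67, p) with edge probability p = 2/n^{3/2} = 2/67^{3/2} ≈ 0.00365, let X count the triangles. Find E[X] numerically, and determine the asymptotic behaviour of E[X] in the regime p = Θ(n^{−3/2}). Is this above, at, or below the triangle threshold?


Number of potential triangles: C(67, 3) = 47905.
Each occurs with probability p³ ≈ (0.00365)³ ≈ 4.85013e-08.
By linearity: E[X] = C(67, 3)·p³ ≈ 47905 · 4.85013e-08 ≈ 0.002.
Since α = 3/2 > 1, p = c/n^{3/2} = o(1/n) is below the triangle threshold p ~ 1/n. Asymptotically E[X] ~ (c³/6)·n^{3(1−α)} = (2³/6)·n^{-1.5} → 0, so by Markov's inequality G has no triangles w.h.p.

E[X] ≈ 0.002; in regime p = Θ(1/n^{3/2}) E[X] tends to 0 (below the triangle threshold p ~ 1/n).


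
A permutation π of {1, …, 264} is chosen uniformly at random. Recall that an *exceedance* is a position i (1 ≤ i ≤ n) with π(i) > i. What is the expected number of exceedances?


Write X = Σ_{i=1}^{264} X_i, where X_i = 1_{π(i) > i}.
For each fixed i, π(i) is uniform over {1, …, 264} (marginal of a uniform permutation), so P[π(i) > i] = (n − i)/n. Summing: Σ_{i=1}^{264} (n − i)/n = (0 + 1 + … + 263)/264 = 264(264 − 1)/(2·264) = (264 − 1)/2.
Hence E[X] = Σ_{i=1}^{264} (264 − i)/264 = 263/2 ≈ 131.5000.

E[X] = 263/2 = 131.5000.


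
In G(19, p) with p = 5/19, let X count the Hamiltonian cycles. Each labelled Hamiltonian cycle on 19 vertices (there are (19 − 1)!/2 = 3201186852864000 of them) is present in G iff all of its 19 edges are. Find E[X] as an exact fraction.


K_19 has (19 − 1)!/2 = 3201186852864000 labelled Hamiltonian cycles.
For each such Hamiltonian cycle H, let X_H = 1 if all 19 edges of H are present in G. Then P[X_H = 1] = p^{19} = (5/19)^{19} = 19073486328125/1978419655660313589123979.
By linearity of expectation: E[X] = Σ_H E[X_H] = 3201186852864000 · p^{19} = 3201186852864000 · 19073486328125/1978419655660313589123979 = 61057793671875000000000000000/1978419655660313589123979.
Numerically: E[X] ≈ 30862.

E[X] = 3201186852864000 · (5/19)^{19} = 61057793671875000000000000000/1978419655660313589123979 ≈ 30862.


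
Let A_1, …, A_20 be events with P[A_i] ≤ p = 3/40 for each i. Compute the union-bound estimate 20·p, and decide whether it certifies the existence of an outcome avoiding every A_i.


Union bound: P[∪_{i=1}^{20} A_i] ≤ Σ_i P[A_i] ≤ 20·p = 20·(3/40) = 3/2.
Numerically: 3/2 ≈ 1.50000.
Is 3/2 < 1? NO.
Since the bound 3/2 is ≥ 1, the union bound is uninformative here; it does NOT by itself certify existence.

20·p = 3/2 ≈ 1.50000; existence NOT certified by the union bound.


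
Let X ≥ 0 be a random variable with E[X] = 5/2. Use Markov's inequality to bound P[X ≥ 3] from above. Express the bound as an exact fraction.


μ = E[X] = 5/2, a = 3.
Markov: P[X ≥ 3] ≤ μ/a = (5/2)/3 = 5/6.
Numerically: ≈ 0.8333.
(Since a = 3 > μ = 2.5000, the bound 5/6 is < 1 and informative.)

P[X ≥ 3] ≤ 5/6 ≈ 0.8333.


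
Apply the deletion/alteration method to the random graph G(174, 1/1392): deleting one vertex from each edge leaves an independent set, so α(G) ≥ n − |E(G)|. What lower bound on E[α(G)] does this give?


E[|E(G)|] = C(174, 2)·p = 15051 · (1/1392) = 173/16.
E[α(G)] ≥ n − E[|E(G)|] = 174 − 173/16 = 2611/16.
Numerically: ≈ 163.188.
(This is only a lower bound; the true E[α(G)] may be larger.)

E[α(G)] ≥ 2611/16 ≈ 163.188.


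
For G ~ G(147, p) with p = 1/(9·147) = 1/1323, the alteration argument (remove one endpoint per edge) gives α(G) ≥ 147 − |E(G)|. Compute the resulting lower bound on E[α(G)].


E[|E(G)|] = C(147, 2)·p = 10731 · (1/1323) = 73/9.
E[α(G)] ≥ n − E[|E(G)|] = 147 − 73/9 = 1250/9.
Numerically: ≈ 138.889.
(This is only a lower bound; the true E[α(G)] may be larger.)

E[α(G)] ≥ 1250/9 ≈ 138.889.


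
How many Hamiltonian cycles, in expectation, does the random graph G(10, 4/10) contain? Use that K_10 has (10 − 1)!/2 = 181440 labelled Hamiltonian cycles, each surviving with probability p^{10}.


K_10 has (10 − 1)!/2 = 181440 labelled Hamiltonian cycles.
For each such Hamiltonian cycle H, let X_H = 1 if all 10 edges of H are present in G. Then P[X_H = 1] = p^{10} = (2/5)^{10} = 1024/9765625.
Summing the indicators: E[X] = Σ_H E[X_H] = 181440 · p^{10} = 181440 · 1024/9765625 = 37158912/1953125.
Numerically: E[X] ≈ 19.

E[X] = 181440 · (2/5)^{10} = 37158912/1953125 ≈ 19.


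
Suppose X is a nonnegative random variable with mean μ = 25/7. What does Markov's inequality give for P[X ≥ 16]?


μ = E[X] = 25/7, a = 16.
Markov: P[X ≥ 16] ≤ μ/a = (25/7)/16 = 25/112.
Numerically: ≈ 0.223.
(Since a = 16 > μ = 3.571, the bound 25/112 is < 1 and informative.)

P[X ≥ 16] ≤ 25/112 ≈ 0.223.


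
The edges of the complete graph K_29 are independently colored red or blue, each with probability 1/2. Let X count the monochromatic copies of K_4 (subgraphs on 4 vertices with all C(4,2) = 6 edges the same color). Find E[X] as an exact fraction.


Let X = Σ_S X_S over the C(29, 4) = 23751 subsets S of size 4, where X_S = 1 if the K_4 on S is monochromatic.
For a fixed S, the K_4 on S has C(4, 2) = 6 edges. P[all 6 edges red] = (1/2)^6, and likewise for blue, so P[monochromatic] = 2·(1/2)^6 = 2^{1 − 6} = 1/32.
By linearity of expectation: E[X] = C(29, 4) · 2^{1 − 6} = 23751 · 1/32 = 23751/32.
Numerically: E[X] ≈ 742.21875.

E[X] = C(29,4)·2^(1−C(4,2)) = 23751/32 ≈ 742.21875.


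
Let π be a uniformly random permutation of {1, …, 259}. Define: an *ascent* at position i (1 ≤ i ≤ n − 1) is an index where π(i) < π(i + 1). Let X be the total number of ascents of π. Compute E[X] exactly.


Write X = Σ X_I over i = 1, …, 258, with X_I the indicator of one ascent.
There are 258 indicators.
For each fixed i, the pair (π(i), π(i+1)) is a uniformly random ordered pair of distinct values from {1, …, 259}; by symmetry P[π(i) < π(i+1)] = 1/2.
By linearity: E[X] = 258 · (1/2) = (259 − 1) · (1/2) = 129 ≈ 129.000.

E[X] = 129 = 129.000.


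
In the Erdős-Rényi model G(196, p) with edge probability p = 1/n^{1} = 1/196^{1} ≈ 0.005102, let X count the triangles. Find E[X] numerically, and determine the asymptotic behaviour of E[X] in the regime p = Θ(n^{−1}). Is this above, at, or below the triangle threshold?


Number of potential triangles: C(196, 3) = 1235780.
Each occurs with probability p³ ≈ (0.005102)³ ≈ 1.3281031e-07.
By linearity: E[X] = C(196, 3)·p³ ≈ 1235780 · 1.3281031e-07 ≈ 0.16412.
Here α = 1, so p = 1/n is exactly at the triangle threshold p ~ 1/n. Asymptotically E[X] → c³/6 = 1³/6 = 1/6 ≈ 0.16667, a bounded constant. In this regime the triangle count is asymptotically Poisson(c³/6).

E[X] ≈ 0.16412; in regime p = Θ(1/n^{1}) E[X] stays bounded (at the triangle threshold p ~ 1/n).


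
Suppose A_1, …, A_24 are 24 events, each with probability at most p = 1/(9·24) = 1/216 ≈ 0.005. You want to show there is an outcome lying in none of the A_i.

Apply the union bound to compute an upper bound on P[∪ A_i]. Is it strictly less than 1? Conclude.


Union bound: P[∪_{i=1}^{24} A_i] ≤ Σ_i P[A_i] ≤ 24·p = 24·(1/216) = 1/9.
Numerically: 1/9 ≈ 0.111.
Is 1/9 < 1? YES.
Since P[∪ A_i] ≤ 1/9 < 1, the complement has P[∩ A_i^c] ≥ 1 − 1/9 = 8/9 > 0, so some outcome avoids every A_i.

24·p = 1/9 ≈ 0.111; existence CERTIFIED by the union bound.


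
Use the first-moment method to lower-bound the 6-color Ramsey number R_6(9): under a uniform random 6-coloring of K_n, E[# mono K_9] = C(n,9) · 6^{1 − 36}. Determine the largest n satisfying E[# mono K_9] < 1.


We need C(n, 9) · 6^{1 − 36} < 1, i.e. C(n, 9) < 6^{36 − 1} = 1719070799748422591028658176.
Check values of n near the boundary:
  n = 4407: C(4407, 9) = 1713856532599459170657070050; 1713856532599459170657070050 < 1719070799748422591028658176? YES
  n = 4408: C(4408, 9) = 1717362945146264156457459600; 1717362945146264156457459600 < 1719070799748422591028658176? YES
  n = 4409: C(4409, 9) = 1720875732988608787686577131; 1720875732988608787686577131 < 1719070799748422591028658176? NO
  n = 4410: C(4410, 9) = 1724394906266704102180823710; 1724394906266704102180823710 < 1719070799748422591028658176? NO
  n = 4411: C(4411, 9) = 1727920475134582415883601405; 1727920475134582415883601405 < 1719070799748422591028658176? NO
The largest n with C(n, 9) < 1719070799748422591028658176 is n = 4408 (where E[X] = 35778394690547169926197075/35813974994758803979763712 ≈ 0.999007). Hence R_6(9) > 4408, i.e. R_6(9) ≥ 4409.

Largest n = 4408; hence R_6(9) > 4408.
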